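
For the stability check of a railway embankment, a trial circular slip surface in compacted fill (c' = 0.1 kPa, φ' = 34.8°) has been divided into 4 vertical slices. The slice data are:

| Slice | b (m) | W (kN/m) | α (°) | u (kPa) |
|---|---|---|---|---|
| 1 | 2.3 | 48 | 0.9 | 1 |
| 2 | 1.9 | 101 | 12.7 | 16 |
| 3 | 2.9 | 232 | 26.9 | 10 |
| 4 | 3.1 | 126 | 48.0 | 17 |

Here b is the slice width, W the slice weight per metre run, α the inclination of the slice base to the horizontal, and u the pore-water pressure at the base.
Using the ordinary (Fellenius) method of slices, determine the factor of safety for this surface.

FS = 0.92

Ordinary method of slices: FS = Σ[c'·Δl_i + (W_i cosα_i − u_i·Δl_i)·tanφ'] / Σ W_i sinα_i, with Δl_i = b_i / cosα_i.
Slice 1: Δl = 2.3/cos0.9° = 2.300 m; N'_1 = 48·cos0.9° − 1·2.300 = 45.7; c'Δl = 0.23; W sinα = 0.8
Slice 2: Δl = 1.9/cos12.7° = 1.948 m; N'_2 = 101·cos12.7° − 16·1.948 = 67.4; c'Δl = 0.19; W sinα = 22.2
Slice 3: Δl = 2.9/cos26.9° = 3.252 m; N'_3 = 232·cos26.9° − 10·3.252 = 174.4; c'Δl = 0.33; W sinα = 105.0
Slice 4: Δl = 3.1/cos48.0° = 4.633 m; N'_4 = 126·cos48.0° − 17·4.633 = 5.6; c'Δl = 0.46; W sinα = 93.6
Σc'Δl = 1.2 kN/m; ΣN' = 293.0 kN/m; ΣW sinα = 221.6 kN/m
Resisting = 1.2 + 293.0·tan34.8° = 1.2 + 203.6 = 204.8 kN/m
FS = 204.8 / 221.6 = 0.925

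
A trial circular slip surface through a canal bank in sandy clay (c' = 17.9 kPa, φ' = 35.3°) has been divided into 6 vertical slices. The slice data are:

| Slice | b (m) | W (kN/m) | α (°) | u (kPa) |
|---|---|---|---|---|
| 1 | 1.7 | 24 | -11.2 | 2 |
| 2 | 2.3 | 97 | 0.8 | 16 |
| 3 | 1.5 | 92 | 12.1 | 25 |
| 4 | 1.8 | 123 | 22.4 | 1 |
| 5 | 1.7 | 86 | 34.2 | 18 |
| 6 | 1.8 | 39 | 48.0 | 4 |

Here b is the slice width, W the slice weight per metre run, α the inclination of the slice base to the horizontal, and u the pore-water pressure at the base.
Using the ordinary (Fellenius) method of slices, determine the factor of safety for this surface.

FS = 3.05

Ordinary method of slices: FS = Σ[c'·Δl_i + (W_i cosα_i − u_i·Δl_i)·tanφ'] / Σ W_i sinα_i, with Δl_i = b_i / cosα_i.
Slice 1: Δl = 1.7/cos(-11.2°) = 1.733 m; N'_1 = 24·cos(-11.2°) − 2·1.733 = 20.1; c'Δl = 31.02; W sinα = -4.7
Slice 2: Δl = 2.3/cos0.8° = 2.300 m; N'_2 = 97·cos0.8° − 16·2.300 = 60.2; c'Δl = 41.17; W sinα = 1.4
Slice 3: Δl = 1.5/cos12.1° = 1.534 m; N'_3 = 92·cos12.1° − 25·1.534 = 51.6; c'Δl = 27.46; W sinα = 19.3
Slice 4: Δl = 1.8/cos22.4° = 1.947 m; N'_4 = 123·cos22.4° − 1·1.947 = 111.8; c'Δl = 34.85; W sinα = 46.9
Slice 5: Δl = 1.7/cos34.2° = 2.055 m; N'_5 = 86·cos34.2° − 18·2.055 = 34.1; c'Δl = 36.79; W sinα = 48.3
Slice 6: Δl = 1.8/cos48.0° = 2.690 m; N'_6 = 39·cos48.0° − 4·2.690 = 15.3; c'Δl = 48.15; W sinα = 29.0
Σc'Δl = 219.4 kN/m; ΣN' = 293.1 kN/m; ΣW sinα = 140.2 kN/m
Resisting = 219.4 + 293.1·tan35.3° = 219.4 + 207.5 = 427.0 kN/m
FS = 427.0 / 140.2 = 3.046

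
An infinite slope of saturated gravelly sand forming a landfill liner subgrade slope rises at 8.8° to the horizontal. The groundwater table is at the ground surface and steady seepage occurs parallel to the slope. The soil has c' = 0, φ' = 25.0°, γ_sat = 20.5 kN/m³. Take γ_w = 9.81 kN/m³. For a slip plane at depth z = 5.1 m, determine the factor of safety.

FS = 1.57

With seepage parallel to the slope and the water table at the surface, the effective normal stress on the slip plane uses the buoyant unit weight γ' = γ_sat − γ_w while the driving shear stress uses γ_sat:
FS = [c' + γ' z cos²β tanφ'] / [γ_sat z sinβ cosβ]
(For c' = 0 this reduces to FS = (γ'/γ_sat)·tanφ'/tanβ.)
γ' = 20.5 − 9.81 = 10.69 kN/m³
Numerator = 0.0 + 10.69·5.1·cos²8.8°·tan25.0° = 0.0 + 10.69·5.1·0.9766·0.4663 = 24.828 kPa
Denominator = 20.5·5.1·sin8.8°·cos8.8° = 20.5·5.1·0.1530·0.9882 = 15.806 kPa
FS = 24.828 / 15.806 = 1.571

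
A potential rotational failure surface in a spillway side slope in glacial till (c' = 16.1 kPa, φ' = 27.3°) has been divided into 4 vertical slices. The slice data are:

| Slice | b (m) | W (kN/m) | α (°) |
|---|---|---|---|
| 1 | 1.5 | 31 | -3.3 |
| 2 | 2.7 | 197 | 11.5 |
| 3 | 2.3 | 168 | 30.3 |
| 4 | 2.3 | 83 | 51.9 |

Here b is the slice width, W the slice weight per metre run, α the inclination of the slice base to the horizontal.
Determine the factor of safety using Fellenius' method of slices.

FS = 2.07

Ordinary method of slices: FS = Σ[c'·Δl_i + (W_i cosα_i)·tanφ'] / Σ W_i sinα_i, with Δl_i = b_i / cosα_i.
Slice 1: Δl = 1.5/cos(-3.3°) = 1.502 m; N'_1 = 31·cos(-3.3°) = 30.9; c'Δl = 24.19; W sinα = -1.8
Slice 2: Δl = 2.7/cos11.5° = 2.755 m; N'_2 = 197·cos11.5° = 193.0; c'Δl = 44.36; W sinα = 39.3
Slice 3: Δl = 2.3/cos30.3° = 2.664 m; N'_3 = 168·cos30.3° = 145.1; c'Δl = 42.89; W sinα = 84.8
Slice 4: Δl = 2.3/cos51.9° = 3.727 m; N'_4 = 83·cos51.9° = 51.2; c'Δl = 60.01; W sinα = 65.3
Σc'Δl = 171.5 kN/m; ΣN' = 420.3 kN/m; ΣW sinα = 187.6 kN/m
Resisting = 171.5 + 420.3·tan27.3° = 171.5 + 216.9 = 388.4 kN/m
FS = 388.4 / 187.6 = 2.071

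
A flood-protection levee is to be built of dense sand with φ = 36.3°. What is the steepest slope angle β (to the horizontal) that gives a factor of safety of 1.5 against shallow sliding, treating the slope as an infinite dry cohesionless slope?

For an infinite dry cohesionless slope FS = tanφ/tanβ, so tanβ = tanφ / FS.
tanβ = tan36.3° / 1.5 = 0.7346 / 1.5 = 0.4897
β = arctan(0.4897) = 26.09°

β = 26.1°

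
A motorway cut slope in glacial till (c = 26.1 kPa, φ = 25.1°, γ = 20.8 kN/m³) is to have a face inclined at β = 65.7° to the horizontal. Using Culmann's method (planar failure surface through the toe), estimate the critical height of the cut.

H_c = 17.21 m

Culmann's analysis gives the critical failure plane at α_cr = (β + φ)/2 = (65.7 + 25.1)/2 = 45.4°, and the critical height
H_c = (4c/γ) · sinβ cosφ / [1 − cos(β − φ)]
    = (4·26.1/20.8) · sin65.7°·cos25.1° / [1 − cos(40.6°)]
    = 5.019 · 0.9114·0.9056 / [1 − 0.7593]
    = 5.019 · 0.8253 / 0.2407
    = 17.21 m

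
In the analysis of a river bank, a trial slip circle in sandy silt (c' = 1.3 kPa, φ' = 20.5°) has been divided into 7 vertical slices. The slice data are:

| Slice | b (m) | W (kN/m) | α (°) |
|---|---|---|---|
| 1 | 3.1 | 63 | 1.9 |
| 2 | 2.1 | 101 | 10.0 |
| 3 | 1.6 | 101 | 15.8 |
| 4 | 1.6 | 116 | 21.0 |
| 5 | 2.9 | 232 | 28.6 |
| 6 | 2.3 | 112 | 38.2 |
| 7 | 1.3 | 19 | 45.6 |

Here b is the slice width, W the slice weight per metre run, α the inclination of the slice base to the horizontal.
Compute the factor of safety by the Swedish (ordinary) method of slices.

Ordinary method of slices: FS = Σ[c'·Δl_i + (W_i cosα_i)·tanφ'] / Σ W_i sinα_i, with Δl_i = b_i / cosα_i.
Slice 1: Δl = 3.1/cos1.9° = 3.102 m; N'_1 = 63·cos1.9° = 63.0; c'Δl = 4.03; W sinα = 2.1
Slice 2: Δl = 2.1/cos10.0° = 2.132 m; N'_2 = 101·cos10.0° = 99.5; c'Δl = 2.77; W sinα = 17.5
Slice 3: Δl = 1.6/cos15.8° = 1.663 m; N'_3 = 101·cos15.8° = 97.2; c'Δl = 2.16; W sinα = 27.5
Slice 4: Δl = 1.6/cos21.0° = 1.714 m; N'_4 = 116·cos21.0° = 108.3; c'Δl = 2.23; W sinα = 41.6
Slice 5: Δl = 2.9/cos28.6° = 3.303 m; N'_5 = 232·cos28.6° = 203.7; c'Δl = 4.29; W sinα = 111.1
Slice 6: Δl = 2.3/cos38.2° = 2.927 m; N'_6 = 112·cos38.2° = 88.0; c'Δl = 3.80; W sinα = 69.3
Slice 7: Δl = 1.3/cos45.6° = 1.858 m; N'_7 = 19·cos45.6° = 13.3; c'Δl = 2.42; W sinα = 13.6
Σc'Δl = 21.7 kN/m; ΣN' = 672.9 kN/m; ΣW sinα = 282.6 kN/m
Resisting = 21.7 + 672.9·tan20.5° = 21.7 + 251.6 = 273.3 kN/m
FS = 273.3 / 282.6 = 0.967

FS = 0.97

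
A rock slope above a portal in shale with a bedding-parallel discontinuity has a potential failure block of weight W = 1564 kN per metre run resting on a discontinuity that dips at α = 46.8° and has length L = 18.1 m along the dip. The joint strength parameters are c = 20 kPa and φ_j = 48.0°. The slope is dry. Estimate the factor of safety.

Resolving the block weight along and normal to the plane and applying the Mohr–Coulomb strength on the joint:
N' = W cosα = 1564·cos46.8° = 1070.6 kN/m
Driving force T = W sinα = 1564·sin46.8° = 1140.1 kN/m
Resisting force R = c·L + N'·tanφ_j = 20·18.1 + 1070.6·tan48.0° = 362.0 + 1189.1 = 1551.1 kN/m
FS = R / T = 1551.1 / 1140.1 = 1.360

FS = 1.36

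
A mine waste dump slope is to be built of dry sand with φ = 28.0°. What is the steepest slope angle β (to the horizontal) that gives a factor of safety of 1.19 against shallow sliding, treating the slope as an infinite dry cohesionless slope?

β = 24.1°

For an infinite dry cohesionless slope FS = tanφ/tanβ, so tanβ = tanφ / FS.
tanβ = tan28.0° / 1.19 = 0.5317 / 1.19 = 0.4468
β = arctan(0.4468) = 24.08°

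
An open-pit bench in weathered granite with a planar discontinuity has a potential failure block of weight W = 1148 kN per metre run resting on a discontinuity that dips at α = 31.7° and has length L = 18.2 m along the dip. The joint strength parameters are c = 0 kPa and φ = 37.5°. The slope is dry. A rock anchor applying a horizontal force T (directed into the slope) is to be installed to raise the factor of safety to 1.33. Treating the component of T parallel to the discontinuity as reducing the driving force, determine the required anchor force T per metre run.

Resolving forces along and normal to the sliding plane, with the horizontal anchor force T adding T·sinα to the effective normal force and T·cosα acting up the plane against the driving force:
FS = [cL + (W cosα + T sinα) tanφ] / [W sinα − T cosα]
Without the anchor: N' = 976.7 kN/m, driving T_d = 603.2 kN/m, resisting R = 0·18.2 + 976.7·tan37.5° = 749.5 kN/m, FS = 1.24.
Setting FS = 1.33 and solving for T:
1.33·(603.2 − T cos31.7°) = 749.5 + T sin31.7°·tan37.5°
T·(sin31.7°·tan37.5° + 1.33·cos31.7°) = 1.33·603.2 − 749.5
T·(0.5255·0.7673 + 1.33·0.8508) = 802.3 − 749.5 = 52.8
T·1.5348 = 52.8
T = 34.4 kN/m

T = 34 kN/m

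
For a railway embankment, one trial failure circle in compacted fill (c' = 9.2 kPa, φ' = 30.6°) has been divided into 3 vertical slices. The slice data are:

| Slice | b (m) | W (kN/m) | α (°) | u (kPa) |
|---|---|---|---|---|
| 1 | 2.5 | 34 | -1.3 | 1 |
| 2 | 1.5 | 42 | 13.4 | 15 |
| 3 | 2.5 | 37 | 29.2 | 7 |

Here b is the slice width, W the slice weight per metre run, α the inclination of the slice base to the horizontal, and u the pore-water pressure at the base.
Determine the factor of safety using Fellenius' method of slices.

Ordinary method of slices: FS = Σ[c'·Δl_i + (W_i cosα_i − u_i·Δl_i)·tanφ'] / Σ W_i sinα_i, with Δl_i = b_i / cosα_i.
Slice 1: Δl = 2.5/cos(-1.3°) = 2.501 m; N'_1 = 34·cos(-1.3°) − 1·2.501 = 31.5; c'Δl = 23.01; W sinα = -0.8
Slice 2: Δl = 1.5/cos13.4° = 1.542 m; N'_2 = 42·cos13.4° − 15·1.542 = 17.7; c'Δl = 14.19; W sinα = 9.7
Slice 3: Δl = 2.5/cos29.2° = 2.864 m; N'_3 = 37·cos29.2° − 7·2.864 = 12.3; c'Δl = 26.35; W sinα = 18.1
Σc'Δl = 63.5 kN/m; ΣN' = 61.5 kN/m; ΣW sinα = 27.0 kN/m
Resisting = 63.5 + 61.5·tan30.6° = 63.5 + 36.4 = 99.9 kN/m
FS = 99.9 / 27.0 = 3.698

FS = 3.70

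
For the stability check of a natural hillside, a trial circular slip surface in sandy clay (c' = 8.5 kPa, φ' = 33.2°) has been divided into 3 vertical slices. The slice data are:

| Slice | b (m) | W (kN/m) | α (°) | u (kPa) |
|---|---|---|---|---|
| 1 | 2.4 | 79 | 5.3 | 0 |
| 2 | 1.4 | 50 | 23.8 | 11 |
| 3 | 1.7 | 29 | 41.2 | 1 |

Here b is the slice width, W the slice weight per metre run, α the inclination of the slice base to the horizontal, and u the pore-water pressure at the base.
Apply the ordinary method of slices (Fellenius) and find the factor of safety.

Ordinary method of slices: FS = Σ[c'·Δl_i + (W_i cosα_i − u_i·Δl_i)·tanφ'] / Σ W_i sinα_i, with Δl_i = b_i / cosα_i.
Slice 1: Δl = 2.4/cos5.3° = 2.410 m; N'_1 = 79·cos5.3° − 0·2.410 = 78.7; c'Δl = 20.49; W sinα = 7.3
Slice 2: Δl = 1.4/cos23.8° = 1.530 m; N'_2 = 50·cos23.8° − 11·1.530 = 28.9; c'Δl = 13.01; W sinα = 20.2
Slice 3: Δl = 1.7/cos41.2° = 2.259 m; N'_3 = 29·cos41.2° − 1·2.259 = 19.6; c'Δl = 19.20; W sinα = 19.1
Σc'Δl = 52.7 kN/m; ΣN' = 127.1 kN/m; ΣW sinα = 46.6 kN/m
Resisting = 52.7 + 127.1·tan33.2° = 52.7 + 83.2 = 135.9 kN/m
FS = 135.9 / 46.6 = 2.918

FS = 2.92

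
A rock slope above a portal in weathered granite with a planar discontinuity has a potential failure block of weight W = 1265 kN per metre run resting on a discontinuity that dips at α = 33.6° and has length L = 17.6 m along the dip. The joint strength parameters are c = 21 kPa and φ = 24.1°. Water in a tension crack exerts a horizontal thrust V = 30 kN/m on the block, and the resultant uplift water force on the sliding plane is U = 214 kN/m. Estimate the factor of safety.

Resolving the block weight along and normal to the plane and applying the Mohr–Coulomb strength on the joint:
N' = W cosα − U − V sinα = 1265·cos33.6° − 214 − 30·sin33.6° = 823.0 kN/m
Driving force T = W sinα + V cosα = 1265·sin33.6° + 30·cos33.6° = 725.0 kN/m
Resisting force R = c·L + N'·tanφ = 21·17.6 + 823.0·tan24.1° = 369.6 + 368.2 = 737.8 kN/m
FS = R / T = 737.8 / 725.0 = 1.018

FS = 1.02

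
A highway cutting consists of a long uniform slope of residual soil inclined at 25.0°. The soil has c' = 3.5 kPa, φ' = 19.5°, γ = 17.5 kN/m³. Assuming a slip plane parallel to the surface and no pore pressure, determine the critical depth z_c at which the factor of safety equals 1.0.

Setting FS = 1.00 in FS = [c' + γz cos²β tanφ'] / [γz sinβ cosβ] and solving for z:
z = c' / [γ cosβ (FS·sinβ − cosβ·tanφ')]
  = 3.5 / [17.5·cos25.0°·(1.00·sin25.0° − cos25.0°·tan19.5°)]
  = 3.5 / [17.5·0.9063·(1.00·0.4226 − 0.9063·0.3541)]
  = 3.5 / 1.6126 = 2.170 m

z_c = 2.17 m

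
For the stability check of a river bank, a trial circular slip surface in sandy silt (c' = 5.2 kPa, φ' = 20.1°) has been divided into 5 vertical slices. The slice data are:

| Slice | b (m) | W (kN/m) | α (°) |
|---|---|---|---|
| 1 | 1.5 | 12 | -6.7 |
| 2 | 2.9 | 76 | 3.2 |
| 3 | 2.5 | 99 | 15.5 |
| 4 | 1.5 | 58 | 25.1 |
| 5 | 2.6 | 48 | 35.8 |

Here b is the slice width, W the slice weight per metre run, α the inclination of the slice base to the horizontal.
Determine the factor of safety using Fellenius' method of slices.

Ordinary method of slices: FS = Σ[c'·Δl_i + (W_i cosα_i)·tanφ'] / Σ W_i sinα_i, with Δl_i = b_i / cosα_i.
Slice 1: Δl = 1.5/cos(-6.7°) = 1.510 m; N'_1 = 12·cos(-6.7°) = 11.9; c'Δl = 7.85; W sinα = -1.4
Slice 2: Δl = 2.9/cos3.2° = 2.905 m; N'_2 = 76·cos3.2° = 75.9; c'Δl = 15.10; W sinα = 4.2
Slice 3: Δl = 2.5/cos15.5° = 2.594 m; N'_3 = 99·cos15.5° = 95.4; c'Δl = 13.49; W sinα = 26.5
Slice 4: Δl = 1.5/cos25.1° = 1.656 m; N'_4 = 58·cos25.1° = 52.5; c'Δl = 8.61; W sinα = 24.6
Slice 5: Δl = 2.6/cos35.8° = 3.206 m; N'_5 = 48·cos35.8° = 38.9; c'Δl = 16.67; W sinα = 28.1
Σc'Δl = 61.7 kN/m; ΣN' = 274.7 kN/m; ΣW sinα = 82.0 kN/m
Resisting = 61.7 + 274.7·tan20.1° = 61.7 + 100.5 = 162.2 kN/m
FS = 162.2 / 82.0 = 1.979

FS = 1.98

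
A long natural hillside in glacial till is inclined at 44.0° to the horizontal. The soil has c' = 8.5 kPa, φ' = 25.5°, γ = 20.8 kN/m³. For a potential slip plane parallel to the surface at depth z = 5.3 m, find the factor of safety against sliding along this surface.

FS = 0.65

For an infinite slope with a slip plane parallel to the surface (no pore pressure): FS = [c' + γz cos²β tanφ'] / [γz sinβ cosβ].
γz = 20.8·5.3 = 110.24 kN/m²
Numerator = 8.5 + 110.24·cos²44.0°·tan25.5° = 8.5 + 110.24·0.5174·0.4770 = 35.708 kPa
Denominator = 110.24·sin44.0°·cos44.0° = 110.24·0.6947·0.7193 = 55.086 kPa
FS = 35.708 / 55.086 = 0.648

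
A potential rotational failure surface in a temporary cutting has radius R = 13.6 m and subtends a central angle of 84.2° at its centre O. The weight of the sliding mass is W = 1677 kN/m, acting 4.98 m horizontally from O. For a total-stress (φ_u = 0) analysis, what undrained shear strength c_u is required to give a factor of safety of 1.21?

c_u = 37.2 kPa

FS = c_u·L_a·R / (W·d), so c_u = FS·W·d / (L_a·R).
Arc length L_a = R·θ = 13.6·(84.2°·π/180) = 13.6·1.4696 = 19.99 m
c_u = 1.21·1677·4.98 / (19.99·13.6) = 10105.3 / 271.81 = 37.18 kPa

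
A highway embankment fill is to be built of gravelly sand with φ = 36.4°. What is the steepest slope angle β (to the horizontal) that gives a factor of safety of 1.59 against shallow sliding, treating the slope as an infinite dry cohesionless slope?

For an infinite dry cohesionless slope FS = tanφ/tanβ, so tanβ = tanφ / FS.
tanβ = tan36.4° / 1.59 = 0.7373 / 1.59 = 0.4637
β = arctan(0.4637) = 24.88°

β = 24.9°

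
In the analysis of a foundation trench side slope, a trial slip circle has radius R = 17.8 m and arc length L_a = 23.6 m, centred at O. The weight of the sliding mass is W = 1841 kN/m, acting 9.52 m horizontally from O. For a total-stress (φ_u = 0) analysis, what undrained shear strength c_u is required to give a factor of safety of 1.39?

FS = c_u·L_a·R / (W·d), so c_u = FS·W·d / (L_a·R).
c_u = 1.39·1841·9.52 / (23.60·17.8) = 24361.6 / 420.08 = 57.99 kPa

c_u = 58.0 kPa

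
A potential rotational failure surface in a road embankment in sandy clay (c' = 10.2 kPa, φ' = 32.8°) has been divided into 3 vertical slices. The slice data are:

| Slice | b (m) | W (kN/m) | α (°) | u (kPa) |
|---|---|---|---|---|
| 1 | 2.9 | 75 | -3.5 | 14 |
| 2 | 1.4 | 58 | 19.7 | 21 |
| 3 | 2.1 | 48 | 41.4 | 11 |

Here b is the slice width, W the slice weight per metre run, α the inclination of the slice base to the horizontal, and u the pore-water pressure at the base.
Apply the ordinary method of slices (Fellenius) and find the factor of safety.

Ordinary method of slices: FS = Σ[c'·Δl_i + (W_i cosα_i − u_i·Δl_i)·tanφ'] / Σ W_i sinα_i, with Δl_i = b_i / cosα_i.
Slice 1: Δl = 2.9/cos(-3.5°) = 2.905 m; N'_1 = 75·cos(-3.5°) − 14·2.905 = 34.2; c'Δl = 29.64; W sinα = -4.6
Slice 2: Δl = 1.4/cos19.7° = 1.487 m; N'_2 = 58·cos19.7° − 21·1.487 = 23.4; c'Δl = 15.17; W sinα = 19.6
Slice 3: Δl = 2.1/cos41.4° = 2.800 m; N'_3 = 48·cos41.4° − 11·2.800 = 5.2; c'Δl = 28.56; W sinα = 31.7
Σc'Δl = 73.4 kN/m; ΣN' = 62.8 kN/m; ΣW sinα = 46.7 kN/m
Resisting = 73.4 + 62.8·tan32.8° = 73.4 + 40.5 = 113.8 kN/m
FS = 113.8 / 46.7 = 2.436

FS = 2.44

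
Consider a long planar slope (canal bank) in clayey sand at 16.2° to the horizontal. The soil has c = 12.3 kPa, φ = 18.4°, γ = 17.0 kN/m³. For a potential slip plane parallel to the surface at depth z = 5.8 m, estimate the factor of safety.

FS = 1.61

For an infinite slope with a slip plane parallel to the surface (no pore pressure): FS = [c + γz cos²β tanφ] / [γz sinβ cosβ].
γz = 17.0·5.8 = 98.60 kN/m²
Numerator = 12.3 + 98.60·cos²16.2°·tan18.4° = 12.3 + 98.60·0.9222·0.3327 = 42.547 kPa
Denominator = 98.60·sin16.2°·cos16.2° = 98.60·0.2790·0.9603 = 26.416 kPa
FS = 42.547 / 26.416 = 1.611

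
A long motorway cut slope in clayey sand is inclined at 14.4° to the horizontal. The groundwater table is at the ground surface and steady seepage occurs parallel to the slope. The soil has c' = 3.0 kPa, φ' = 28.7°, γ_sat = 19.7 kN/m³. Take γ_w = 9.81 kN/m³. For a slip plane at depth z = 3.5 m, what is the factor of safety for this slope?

With seepage parallel to the slope and the water table at the surface, the effective normal stress on the slip plane uses the buoyant unit weight γ' = γ_sat − γ_w while the driving shear stress uses γ_sat:
FS = [c' + γ' z cos²β tanφ'] / [γ_sat z sinβ cosβ]
γ' = 19.7 − 9.81 = 9.89 kN/m³
Numerator = 3.0 + 9.89·3.5·cos²14.4°·tan28.7° = 3.0 + 9.89·3.5·0.9382·0.5475 = 20.779 kPa
Denominator = 19.7·3.5·sin14.4°·cos14.4° = 19.7·3.5·0.2487·0.9686 = 16.608 kPa
FS = 20.779 / 16.608 = 1.251

FS = 1.25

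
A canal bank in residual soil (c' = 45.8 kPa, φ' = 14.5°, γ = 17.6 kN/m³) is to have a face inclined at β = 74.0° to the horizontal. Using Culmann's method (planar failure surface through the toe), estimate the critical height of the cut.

H_c = 19.67 m

Culmann's analysis gives the critical failure plane at α_cr = (β + φ')/2 = (74.0 + 14.5)/2 = 44.2°, and the critical height
H_c = (4c'/γ) · sinβ cosφ' / [1 − cos(β − φ')]
    = (4·45.8/17.6) · sin74.0°·cos14.5° / [1 − cos(59.5°)]
    = 10.409 · 0.9613·0.9681 / [1 − 0.5075]
    = 10.409 · 0.9306 / 0.4925
    = 19.67 m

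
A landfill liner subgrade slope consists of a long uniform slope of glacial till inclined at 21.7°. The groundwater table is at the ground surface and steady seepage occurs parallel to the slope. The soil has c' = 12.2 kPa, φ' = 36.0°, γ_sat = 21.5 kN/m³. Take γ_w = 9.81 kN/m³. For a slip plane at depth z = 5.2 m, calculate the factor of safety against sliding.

With seepage parallel to the slope and the water table at the surface, the effective normal stress on the slip plane uses the buoyant unit weight γ' = γ_sat − γ_w while the driving shear stress uses γ_sat:
FS = [c' + γ' z cos²β tanφ'] / [γ_sat z sinβ cosβ]
γ' = 21.5 − 9.81 = 11.69 kN/m³
Numerator = 12.2 + 11.69·5.2·cos²21.7°·tan36.0° = 12.2 + 11.69·5.2·0.8633·0.7265 = 50.327 kPa
Denominator = 21.5·5.2·sin21.7°·cos21.7° = 21.5·5.2·0.3697·0.9291 = 38.408 kPa
FS = 50.327 / 38.408 = 1.310

FS = 1.31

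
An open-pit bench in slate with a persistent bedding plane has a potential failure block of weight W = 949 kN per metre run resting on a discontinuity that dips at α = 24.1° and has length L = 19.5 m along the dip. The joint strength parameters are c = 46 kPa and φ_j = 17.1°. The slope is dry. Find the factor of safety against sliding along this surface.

Resolving the block weight along and normal to the plane and applying the Mohr–Coulomb strength on the joint:
N' = W cosα = 949·cos24.1° = 866.3 kN/m
Driving force T = W sinα = 949·sin24.1° = 387.5 kN/m
Resisting force R = c·L + N'·tanφ_j = 46·19.5 + 866.3·tan17.1° = 897.0 + 266.5 = 1163.5 kN/m
FS = R / T = 1163.5 / 387.5 = 3.003

FS = 3.00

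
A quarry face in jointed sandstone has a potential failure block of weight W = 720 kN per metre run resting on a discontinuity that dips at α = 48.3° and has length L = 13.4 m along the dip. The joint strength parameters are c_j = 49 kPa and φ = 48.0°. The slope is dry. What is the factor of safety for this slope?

FS = 2.21

Resolving the block weight along and normal to the plane and applying the Mohr–Coulomb strength on the joint:
N' = W cosα = 720·cos48.3° = 479.0 kN/m
Driving force T = W sinα = 720·sin48.3° = 537.6 kN/m
Resisting force R = c_j·L + N'·tanφ = 49·13.4 + 479.0·tan48.0° = 656.6 + 531.9 = 1188.5 kN/m
FS = R / T = 1188.5 / 537.6 = 2.211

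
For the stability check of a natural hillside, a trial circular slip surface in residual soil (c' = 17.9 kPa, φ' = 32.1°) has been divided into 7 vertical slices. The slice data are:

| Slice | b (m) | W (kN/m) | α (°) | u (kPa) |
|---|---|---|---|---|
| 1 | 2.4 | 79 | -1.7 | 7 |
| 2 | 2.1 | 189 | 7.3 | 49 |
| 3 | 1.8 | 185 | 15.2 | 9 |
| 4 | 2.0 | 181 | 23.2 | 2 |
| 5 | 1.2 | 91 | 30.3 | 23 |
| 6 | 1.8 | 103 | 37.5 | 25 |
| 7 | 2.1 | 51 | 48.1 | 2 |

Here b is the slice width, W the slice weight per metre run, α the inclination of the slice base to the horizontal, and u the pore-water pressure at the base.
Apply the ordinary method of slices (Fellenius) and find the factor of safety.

FS = 2.19

Ordinary method of slices: FS = Σ[c'·Δl_i + (W_i cosα_i − u_i·Δl_i)·tanφ'] / Σ W_i sinα_i, with Δl_i = b_i / cosα_i.
Slice 1: Δl = 2.4/cos(-1.7°) = 2.401 m; N'_1 = 79·cos(-1.7°) − 7·2.401 = 62.2; c'Δl = 42.98; W sinα = -2.3
Slice 2: Δl = 2.1/cos7.3° = 2.117 m; N'_2 = 189·cos7.3° − 49·2.117 = 83.7; c'Δl = 37.90; W sinα = 24.0
Slice 3: Δl = 1.8/cos15.2° = 1.865 m; N'_3 = 185·cos15.2° − 9·1.865 = 161.7; c'Δl = 33.39; W sinα = 48.5
Slice 4: Δl = 2.0/cos23.2° = 2.176 m; N'_4 = 181·cos23.2° − 2·2.176 = 162.0; c'Δl = 38.95; W sinα = 71.3
Slice 5: Δl = 1.2/cos30.3° = 1.390 m; N'_5 = 91·cos30.3° − 23·1.390 = 46.6; c'Δl = 24.88; W sinα = 45.9
Slice 6: Δl = 1.8/cos37.5° = 2.269 m; N'_6 = 103·cos37.5° − 25·2.269 = 25.0; c'Δl = 40.61; W sinα = 62.7
Slice 7: Δl = 2.1/cos48.1° = 3.145 m; N'_7 = 51·cos48.1° − 2·3.145 = 27.8; c'Δl = 56.29; W sinα = 38.0
Σc'Δl = 275.0 kN/m; ΣN' = 569.0 kN/m; ΣW sinα = 288.1 kN/m
Resisting = 275.0 + 569.0·tan32.1° = 275.0 + 356.9 = 631.9 kN/m
FS = 631.9 / 288.1 = 2.194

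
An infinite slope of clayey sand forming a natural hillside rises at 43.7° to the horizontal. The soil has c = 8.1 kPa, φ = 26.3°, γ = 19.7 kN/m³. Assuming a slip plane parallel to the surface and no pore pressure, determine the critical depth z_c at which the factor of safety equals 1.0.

z_c = 1.70 m

Setting FS = 1.00 in FS = [c + γz cos²β tanφ] / [γz sinβ cosβ] and solving for z:
z = c / [γ cosβ (FS·sinβ − cosβ·tanφ)]
  = 8.1 / [19.7·cos43.7°·(1.00·sin43.7° − cos43.7°·tan26.3°)]
  = 8.1 / [19.7·0.7230·(1.00·0.6909 − 0.7230·0.4942)]
  = 8.1 / 4.7509 = 1.705 m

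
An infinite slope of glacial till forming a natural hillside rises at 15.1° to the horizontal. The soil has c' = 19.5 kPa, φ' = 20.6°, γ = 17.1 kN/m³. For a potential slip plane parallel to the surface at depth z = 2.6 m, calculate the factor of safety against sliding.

FS = 3.14

For an infinite slope with a slip plane parallel to the surface (no pore pressure): FS = [c' + γz cos²β tanφ'] / [γz sinβ cosβ].
γz = 17.1·2.6 = 44.46 kN/m²
Numerator = 19.5 + 44.46·cos²15.1°·tan20.6° = 19.5 + 44.46·0.9321·0.3759 = 35.077 kPa
Denominator = 44.46·sin15.1°·cos15.1° = 44.46·0.2605·0.9655 = 11.182 kPa
FS = 35.077 / 11.182 = 3.137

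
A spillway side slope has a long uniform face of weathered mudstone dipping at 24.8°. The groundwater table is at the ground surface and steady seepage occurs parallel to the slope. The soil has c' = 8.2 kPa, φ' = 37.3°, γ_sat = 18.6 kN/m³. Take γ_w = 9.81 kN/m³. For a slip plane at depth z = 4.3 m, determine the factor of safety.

FS = 1.05

With seepage parallel to the slope and the water table at the surface, the effective normal stress on the slip plane uses the buoyant unit weight γ' = γ_sat − γ_w while the driving shear stress uses γ_sat:
FS = [c' + γ' z cos²β tanφ'] / [γ_sat z sinβ cosβ]
γ' = 18.6 − 9.81 = 8.79 kN/m³
Numerator = 8.2 + 8.79·4.3·cos²24.8°·tan37.3° = 8.2 + 8.79·4.3·0.8241·0.7618 = 31.928 kPa
Denominator = 18.6·4.3·sin24.8°·cos24.8° = 18.6·4.3·0.4195·0.9078 = 30.454 kPa
FS = 31.928 / 30.454 = 1.048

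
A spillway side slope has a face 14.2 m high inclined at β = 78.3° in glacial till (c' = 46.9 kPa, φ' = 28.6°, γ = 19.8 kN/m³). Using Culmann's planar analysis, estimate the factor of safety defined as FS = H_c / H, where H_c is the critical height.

FS = 1.62

H_c = (4c'/γ) · sinβ cosφ' / [1 − cos(β − φ')]
    = (4·46.9/19.8) · sin78.3°·cos28.6° / [1 − cos49.7°]
    = 9.475 · 0.8597 / 0.3532 = 23.06 m
FS = H_c / H = 23.06 / 14.2 = 1.624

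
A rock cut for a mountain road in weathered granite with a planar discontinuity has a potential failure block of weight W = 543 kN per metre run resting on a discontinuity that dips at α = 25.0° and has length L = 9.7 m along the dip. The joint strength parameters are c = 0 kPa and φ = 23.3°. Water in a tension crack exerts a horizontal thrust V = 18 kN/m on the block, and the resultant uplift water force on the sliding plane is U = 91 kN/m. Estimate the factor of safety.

FS = 0.69

Resolving the block weight along and normal to the plane and applying the Mohr–Coulomb strength on the joint:
N' = W cosα − U − V sinα = 543·cos25.0° − 91 − 18·sin25.0° = 393.5 kN/m
Driving force T = W sinα + V cosα = 543·sin25.0° + 18·cos25.0° = 245.8 kN/m
Resisting force R = c·L + N'·tanφ = 0·9.7 + 393.5·tan23.3° = 0.0 + 169.5 = 169.5 kN/m
FS = R / T = 169.5 / 245.8 = 0.689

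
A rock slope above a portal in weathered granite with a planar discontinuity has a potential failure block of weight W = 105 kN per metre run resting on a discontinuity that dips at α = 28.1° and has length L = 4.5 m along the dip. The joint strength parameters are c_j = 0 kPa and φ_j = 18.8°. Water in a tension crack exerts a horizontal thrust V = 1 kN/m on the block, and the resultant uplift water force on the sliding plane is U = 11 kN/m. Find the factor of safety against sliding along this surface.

Resolving the block weight along and normal to the plane and applying the Mohr–Coulomb strength on the joint:
N' = W cosα − U − V sinα = 105·cos28.1° − 11 − 1·sin28.1° = 81.2 kN/m
Driving force T = W sinα + V cosα = 105·sin28.1° + 1·cos28.1° = 50.3 kN/m
Resisting force R = c_j·L + N'·tanφ_j = 0·4.5 + 81.2·tan18.8° = 0.0 + 27.6 = 27.6 kN/m
FS = R / T = 27.6 / 50.3 = 0.549

FS = 0.55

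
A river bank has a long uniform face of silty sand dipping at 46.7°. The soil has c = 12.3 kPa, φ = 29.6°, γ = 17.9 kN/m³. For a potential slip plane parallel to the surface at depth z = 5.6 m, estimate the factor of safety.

For an infinite slope with a slip plane parallel to the surface (no pore pressure): FS = [c + γz cos²β tanφ] / [γz sinβ cosβ].
γz = 17.9·5.6 = 100.24 kN/m²
Numerator = 12.3 + 100.24·cos²46.7°·tan29.6° = 12.3 + 100.24·0.4703·0.5681 = 39.084 kPa
Denominator = 100.24·sin46.7°·cos46.7° = 100.24·0.7278·0.6858 = 50.032 kPa
FS = 39.084 / 50.032 = 0.781

FS = 0.78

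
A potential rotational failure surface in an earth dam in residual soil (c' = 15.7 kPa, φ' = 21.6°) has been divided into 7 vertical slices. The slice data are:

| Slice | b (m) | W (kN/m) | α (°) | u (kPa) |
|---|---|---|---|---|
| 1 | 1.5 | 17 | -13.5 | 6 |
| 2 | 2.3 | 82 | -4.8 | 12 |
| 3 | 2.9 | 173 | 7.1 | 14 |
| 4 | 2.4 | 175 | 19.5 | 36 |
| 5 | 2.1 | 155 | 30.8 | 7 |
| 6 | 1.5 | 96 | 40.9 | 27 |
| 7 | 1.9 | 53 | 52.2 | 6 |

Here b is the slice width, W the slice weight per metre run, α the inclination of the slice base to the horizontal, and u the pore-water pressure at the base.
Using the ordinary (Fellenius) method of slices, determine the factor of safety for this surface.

Ordinary method of slices: FS = Σ[c'·Δl_i + (W_i cosα_i − u_i·Δl_i)·tanφ'] / Σ W_i sinα_i, with Δl_i = b_i / cosα_i.
Slice 1: Δl = 1.5/cos(-13.5°) = 1.543 m; N'_1 = 17·cos(-13.5°) − 6·1.543 = 7.3; c'Δl = 24.22; W sinα = -4.0
Slice 2: Δl = 2.3/cos(-4.8°) = 2.308 m; N'_2 = 82·cos(-4.8°) − 12·2.308 = 54.0; c'Δl = 36.24; W sinα = -6.9
Slice 3: Δl = 2.9/cos7.1° = 2.922 m; N'_3 = 173·cos7.1° − 14·2.922 = 130.8; c'Δl = 45.88; W sinα = 21.4
Slice 4: Δl = 2.4/cos19.5° = 2.546 m; N'_4 = 175·cos19.5° − 36·2.546 = 73.3; c'Δl = 39.97; W sinα = 58.4
Slice 5: Δl = 2.1/cos30.8° = 2.445 m; N'_5 = 155·cos30.8° − 7·2.445 = 116.0; c'Δl = 38.38; W sinα = 79.4
Slice 6: Δl = 1.5/cos40.9° = 1.985 m; N'_6 = 96·cos40.9° − 27·1.985 = 19.0; c'Δl = 31.16; W sinα = 62.9
Slice 7: Δl = 1.9/cos52.2° = 3.100 m; N'_7 = 53·cos52.2° − 6·3.100 = 13.9; c'Δl = 48.67; W sinα = 41.9
Σc'Δl = 264.5 kN/m; ΣN' = 414.2 kN/m; ΣW sinα = 253.1 kN/m
Resisting = 264.5 + 414.2·tan21.6° = 264.5 + 164.0 = 428.5 kN/m
FS = 428.5 / 253.1 = 1.693

FS = 1.69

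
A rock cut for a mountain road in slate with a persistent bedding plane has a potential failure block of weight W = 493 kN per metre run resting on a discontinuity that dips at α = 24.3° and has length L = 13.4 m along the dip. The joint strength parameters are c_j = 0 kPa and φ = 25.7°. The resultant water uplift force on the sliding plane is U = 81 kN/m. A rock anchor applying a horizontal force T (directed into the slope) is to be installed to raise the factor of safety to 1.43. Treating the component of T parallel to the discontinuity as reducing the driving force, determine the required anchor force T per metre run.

T = 75 kN/m

Resolving forces along and normal to the sliding plane, with the horizontal anchor force T adding T·sinα to the effective normal force and T·cosα acting up the plane against the driving force:
FS = [c_jL + (W cosα − U + T sinα) tanφ] / [W sinα − T cosα]
Without the anchor: N' = 368.3 kN/m, driving T_d = 202.9 kN/m, resisting R = 0·13.4 + 368.3·tan25.7° = 177.3 kN/m, FS = 0.87.
Setting FS = 1.43 and solving for T:
1.43·(202.9 − T cos24.3°) = 177.3 + T sin24.3°·tan25.7°
T·(sin24.3°·tan25.7° + 1.43·cos24.3°) = 1.43·202.9 − 177.3
T·(0.4115·0.4813 + 1.43·0.9114) = 290.1 − 177.3 = 112.9
T·1.5014 = 112.9
T = 75.2 kN/m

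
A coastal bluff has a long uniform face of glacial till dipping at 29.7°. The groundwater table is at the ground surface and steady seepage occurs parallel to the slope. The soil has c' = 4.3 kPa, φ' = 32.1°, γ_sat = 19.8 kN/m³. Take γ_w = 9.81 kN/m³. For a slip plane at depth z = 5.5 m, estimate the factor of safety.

With seepage parallel to the slope and the water table at the surface, the effective normal stress on the slip plane uses the buoyant unit weight γ' = γ_sat − γ_w while the driving shear stress uses γ_sat:
FS = [c' + γ' z cos²β tanφ'] / [γ_sat z sinβ cosβ]
γ' = 19.8 − 9.81 = 9.99 kN/m³
Numerator = 4.3 + 9.99·5.5·cos²29.7°·tan32.1° = 4.3 + 9.99·5.5·0.7545·0.6273 = 30.306 kPa
Denominator = 19.8·5.5·sin29.7°·cos29.7° = 19.8·5.5·0.4955·0.8686 = 46.867 kPa
FS = 30.306 / 46.867 = 0.647

FS = 0.65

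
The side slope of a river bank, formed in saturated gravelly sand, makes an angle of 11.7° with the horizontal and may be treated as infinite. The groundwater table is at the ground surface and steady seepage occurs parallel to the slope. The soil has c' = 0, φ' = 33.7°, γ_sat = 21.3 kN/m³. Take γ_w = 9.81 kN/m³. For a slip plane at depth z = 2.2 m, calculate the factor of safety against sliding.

FS = 1.74

With seepage parallel to the slope and the water table at the surface, the effective normal stress on the slip plane uses the buoyant unit weight γ' = γ_sat − γ_w while the driving shear stress uses γ_sat:
FS = [c' + γ' z cos²β tanφ'] / [γ_sat z sinβ cosβ]
(For c' = 0 this reduces to FS = (γ'/γ_sat)·tanφ'/tanβ.)
γ' = 21.3 − 9.81 = 11.49 kN/m³
Numerator = 0.0 + 11.49·2.2·cos²11.7°·tan33.7° = 0.0 + 11.49·2.2·0.9589·0.6669 = 16.165 kPa
Denominator = 21.3·2.2·sin11.7°·cos11.7° = 21.3·2.2·0.2028·0.9792 = 9.305 kPa
FS = 16.165 / 9.305 = 1.737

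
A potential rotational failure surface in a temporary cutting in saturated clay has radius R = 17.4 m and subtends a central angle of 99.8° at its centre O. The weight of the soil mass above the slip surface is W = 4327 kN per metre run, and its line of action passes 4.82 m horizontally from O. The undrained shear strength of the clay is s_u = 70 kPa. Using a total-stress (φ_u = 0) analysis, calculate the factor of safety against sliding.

FS = 1.77

Taking moments about the centre O, the resisting moment is provided by the undrained shear strength acting along the arc:
Arc length L_a = R·θ = 17.4·(99.8°·π/180) = 17.4·1.7418 = 30.31 m
M_R = s_u·L_a·R = 70·30.31·17.4 = 36915.1 kN·m/m
M_D = W·d = 4327·4.82 = 20856.1 kN·m/m
FS = M_R / M_D = 36915.1 / 20856.1 = 1.770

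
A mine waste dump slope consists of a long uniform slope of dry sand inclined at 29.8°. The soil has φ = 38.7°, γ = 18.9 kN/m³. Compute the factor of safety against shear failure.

For a dry cohesionless infinite slope the factor of safety is FS = tanφ / tanβ.
FS = tan38.7° / tan29.8° = 0.8012 / 0.5727 = 1.399

FS = 1.40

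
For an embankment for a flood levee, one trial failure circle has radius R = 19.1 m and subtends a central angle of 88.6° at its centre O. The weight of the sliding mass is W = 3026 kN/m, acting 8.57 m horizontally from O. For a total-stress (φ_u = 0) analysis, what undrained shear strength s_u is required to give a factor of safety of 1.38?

s_u = 63.4 kPa

FS = s_u·L_a·R / (W·d), so s_u = FS·W·d / (L_a·R).
Arc length L_a = R·θ = 19.1·(88.6°·π/180) = 19.1·1.5464 = 29.54 m
s_u = 1.38·3026·8.57 / (29.54·19.1) = 35787.3 / 564.13 = 63.44 kPa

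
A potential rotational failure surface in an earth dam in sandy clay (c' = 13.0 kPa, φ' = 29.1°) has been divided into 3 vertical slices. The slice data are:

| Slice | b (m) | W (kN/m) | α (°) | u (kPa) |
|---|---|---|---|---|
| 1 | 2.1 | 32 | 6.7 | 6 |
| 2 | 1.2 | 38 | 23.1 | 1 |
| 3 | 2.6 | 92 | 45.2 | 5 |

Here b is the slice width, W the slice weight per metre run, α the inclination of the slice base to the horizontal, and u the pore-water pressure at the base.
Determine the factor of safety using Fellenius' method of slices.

FS = 1.76

Ordinary method of slices: FS = Σ[c'·Δl_i + (W_i cosα_i − u_i·Δl_i)·tanφ'] / Σ W_i sinα_i, with Δl_i = b_i / cosα_i.
Slice 1: Δl = 2.1/cos6.7° = 2.114 m; N'_1 = 32·cos6.7° − 6·2.114 = 19.1; c'Δl = 27.49; W sinα = 3.7
Slice 2: Δl = 1.2/cos23.1° = 1.305 m; N'_2 = 38·cos23.1° − 1·1.305 = 33.6; c'Δl = 16.96; W sinα = 14.9
Slice 3: Δl = 2.6/cos45.2° = 3.690 m; N'_3 = 92·cos45.2° − 5·3.690 = 46.4; c'Δl = 47.97; W sinα = 65.3
Σc'Δl = 92.4 kN/m; ΣN' = 99.1 kN/m; ΣW sinα = 83.9 kN/m
Resisting = 92.4 + 99.1·tan29.1° = 92.4 + 55.2 = 147.6 kN/m
FS = 147.6 / 83.9 = 1.759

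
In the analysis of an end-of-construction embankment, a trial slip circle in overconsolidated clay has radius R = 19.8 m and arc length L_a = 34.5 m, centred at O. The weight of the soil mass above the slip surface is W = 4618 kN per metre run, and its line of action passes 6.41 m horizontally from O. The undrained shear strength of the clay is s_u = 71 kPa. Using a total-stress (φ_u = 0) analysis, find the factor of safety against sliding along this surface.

Taking moments about the centre O, the resisting moment is provided by the undrained shear strength acting along the arc:
M_R = s_u·L_a·R = 71·34.50·19.8 = 48500.1 kN·m/m
M_D = W·d = 4618·6.41 = 29601.4 kN·m/m
FS = M_R / M_D = 48500.1 / 29601.4 = 1.638

FS = 1.64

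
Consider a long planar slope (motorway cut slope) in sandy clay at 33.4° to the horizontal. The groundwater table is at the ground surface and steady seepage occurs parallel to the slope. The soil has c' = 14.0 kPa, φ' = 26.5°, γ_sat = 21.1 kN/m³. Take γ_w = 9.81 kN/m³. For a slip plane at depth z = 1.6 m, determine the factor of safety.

FS = 1.31

With seepage parallel to the slope and the water table at the surface, the effective normal stress on the slip plane uses the buoyant unit weight γ' = γ_sat − γ_w while the driving shear stress uses γ_sat:
FS = [c' + γ' z cos²β tanφ'] / [γ_sat z sinβ cosβ]
γ' = 21.1 − 9.81 = 11.29 kN/m³
Numerator = 14.0 + 11.29·1.6·cos²33.4°·tan26.5° = 14.0 + 11.29·1.6·0.6970·0.4986 = 20.277 kPa
Denominator = 21.1·1.6·sin33.4°·cos33.4° = 21.1·1.6·0.5505·0.8348 = 15.515 kPa
FS = 20.277 / 15.515 = 1.307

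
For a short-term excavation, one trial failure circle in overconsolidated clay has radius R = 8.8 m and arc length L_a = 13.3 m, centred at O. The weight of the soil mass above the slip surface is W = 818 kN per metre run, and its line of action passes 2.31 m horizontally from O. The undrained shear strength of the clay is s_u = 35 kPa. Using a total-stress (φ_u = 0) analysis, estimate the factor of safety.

Taking moments about the centre O, the resisting moment is provided by the undrained shear strength acting along the arc:
M_R = s_u·L_a·R = 35·13.30·8.8 = 4096.4 kN·m/m
M_D = W·d = 818·2.31 = 1889.6 kN·m/m
FS = M_R / M_D = 4096.4 / 1889.6 = 2.168

FS = 2.17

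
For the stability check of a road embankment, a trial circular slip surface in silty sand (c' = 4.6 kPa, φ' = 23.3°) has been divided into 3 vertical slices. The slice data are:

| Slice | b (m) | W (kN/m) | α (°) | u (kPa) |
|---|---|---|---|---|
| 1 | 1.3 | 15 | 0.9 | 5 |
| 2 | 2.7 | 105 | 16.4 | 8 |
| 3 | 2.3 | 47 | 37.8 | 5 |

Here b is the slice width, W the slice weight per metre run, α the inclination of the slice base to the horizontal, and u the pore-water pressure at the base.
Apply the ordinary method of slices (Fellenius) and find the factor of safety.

Ordinary method of slices: FS = Σ[c'·Δl_i + (W_i cosα_i − u_i·Δl_i)·tanφ'] / Σ W_i sinα_i, with Δl_i = b_i / cosα_i.
Slice 1: Δl = 1.3/cos0.9° = 1.300 m; N'_1 = 15·cos0.9° − 5·1.300 = 8.5; c'Δl = 5.98; W sinα = 0.2
Slice 2: Δl = 2.7/cos16.4° = 2.815 m; N'_2 = 105·cos16.4° − 8·2.815 = 78.2; c'Δl = 12.95; W sinα = 29.6
Slice 3: Δl = 2.3/cos37.8° = 2.911 m; N'_3 = 47·cos37.8° − 5·2.911 = 22.6; c'Δl = 13.39; W sinα = 28.8
Σc'Δl = 32.3 kN/m; ΣN' = 109.3 kN/m; ΣW sinα = 58.7 kN/m
Resisting = 32.3 + 109.3·tan23.3° = 32.3 + 47.1 = 79.4 kN/m
FS = 79.4 / 58.7 = 1.353

FS = 1.35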